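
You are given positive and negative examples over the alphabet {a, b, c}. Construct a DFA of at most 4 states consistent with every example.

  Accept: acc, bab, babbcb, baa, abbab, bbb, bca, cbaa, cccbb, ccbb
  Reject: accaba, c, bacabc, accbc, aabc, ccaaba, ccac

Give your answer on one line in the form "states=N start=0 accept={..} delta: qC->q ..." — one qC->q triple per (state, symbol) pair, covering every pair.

states=4 start=0 accept={0,2} delta: 0a->0 0b->0 0c->1 1a->0 1b->0 1c->2 2a->2 2b->3 2c->1 3a->1 3b->0 3c->1

Grow the machine one transition at a time. Run the examples from 0; the earliest place one falls off (shortest prefix, ties alphabetical) gets sent to the lowest-numbered state that keeps every Accept/Reject pair distinguishable — a pair clashes when both reach the same state with identical unread suffix — and to a fresh state only if none does.
a: 0a undefined. 0a->0: ok.
b: 0b undefined. 0b->0: ok.
c: 0c undefined. 0c->0: no, acc/accaba meet in 0. Open state 1: 0c->1.
cb: 1b undefined. 1b->0: ok.
cc: 1c undefined. 1c->0: no, acc/accaba meet in 0. 1c->1: no, acc/c meet in 1. Open state 2: 1c->2.
bca: 1a undefined. 1a->0: ok.
cca: 2a undefined. 2a->0: no, bab/accaba meet in 0. 2a->1: no, acc/ccac meet in 2. 2a->2: ok.
ccb: 2b undefined. 2b->0: no, bab/accaba meet in 0. 2b->1: no, acc/accbc meet in 2. 2b->2: no, acc/accaba meet in 2. Open state 3: 2b->3.
ccc: 2c undefined. 2c->0: no, bab/ccac meet in 0. 2c->1: ok.
ccbb: 3b undefined. 3b->0: ok.
accbc: 3c undefined. 3c->0: no, bab/accbc meet in 0. 3c->1: ok.
accaba: 3a undefined. 3a->0: no, bab/accaba meet in 0. 3a->1: ok.
All examples now run through 4 states with every (state, symbol) defined. Accept strings end in {0,2}, Reject strings end in {1}; accept={0,2}.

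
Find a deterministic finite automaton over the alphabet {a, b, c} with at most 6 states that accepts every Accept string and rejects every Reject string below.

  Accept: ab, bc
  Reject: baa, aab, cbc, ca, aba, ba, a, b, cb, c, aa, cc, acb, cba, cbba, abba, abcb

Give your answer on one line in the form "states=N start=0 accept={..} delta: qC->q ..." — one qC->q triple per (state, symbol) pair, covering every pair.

State merging on the prefix tree: take the shortest (then alphabetical) example prefix whose next move is undefined and point that move at state 0, else 1, else 2, ...; a target is out if some Accept/Reject pair would then sit in one state with the same input left (inseparable). If every existing state is out, open a new one.
a: 0a undefined. 0a->0: no, ab/aab meet in 0 with "b" left. Open state 1: 0a->1.
b: 0b undefined. 0b->0: no, bc/c meet in 0 with "c" left. 0b->1: ok.
c: 0c undefined. 0c->0: no, bc/cbc meet in 1 with "c" left. 0c->1: no, ab/cb meet in 1 with "b" left. Open state 2: 0c->2.
aa: 1a undefined. 1a->0: ok.
ab: 1b undefined. 1b->0: no, ab/ba meet in 0. 1b->1: no, ab/baa meet in 1. 1b->2: no, ab/c meet in 2. Open state 3: 1b->3.
ac: 1c undefined. 1c->0: no, bc/ba meet in 0. 1c->1: no, ab/acb meet in 3. 1c->2: no, bc/c meet in 2. 1c->3: ok.
ca: 2a undefined. 2a->0: ok.
cb: 2b undefined. 2b->0: ok.
cc: 2c undefined. 2c->0: ok.
aba: 3a undefined. 3a->0: ok.
abb: 3b undefined. 3b->0: ok.
abc: 3c undefined. 3c->0: ok.
All examples now run through 4 states with every (state, symbol) defined. Accept strings end in {3}, Reject strings end in {0,1,2}; accept={3}.

states=4 start=0 accept={3} delta: 0a->1 0b->1 0c->2 1a->0 1b->3 1c->3 2a->0 2b->0 2c->0 3a->0 3b->0 3c->0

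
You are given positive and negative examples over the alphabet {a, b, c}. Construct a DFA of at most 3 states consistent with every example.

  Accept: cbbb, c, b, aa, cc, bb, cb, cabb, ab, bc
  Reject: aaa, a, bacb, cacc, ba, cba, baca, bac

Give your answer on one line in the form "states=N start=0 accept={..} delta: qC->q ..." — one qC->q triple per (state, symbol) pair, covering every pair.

states=3 start=0 accept={0} delta: 0a->1 0b->0 0c->0 1a->0 1b->0 1c->2 2a->1 2b->1 2c->1

State merging on the prefix tree: take the shortest (then alphabetical) example prefix whose next move is undefined and point that move at state 0, else 1, else 2, ...; a target is out if some Accept/Reject pair would then sit in one state with the same input left (inseparable). If every existing state is out, open a new one.
a: 0a undefined. 0a->0: no, aa/aaa meet in 0. Open state 1: 0a->1.
b: 0b undefined. 0b->0: ok.
c: 0c undefined. 0c->0: ok.
aa: 1a undefined. 1a->0: ok.
ab: 1b undefined. 1b->0: ok.
bac: 1c undefined. 1c->0: no, cbbb/bacb meet in 0. 1c->1: no, cbbb/bacb meet in 0. Open state 2: 1c->2.
baca: 2a undefined. 2a->0: no, cbbb/baca meet in 0. 2a->1: ok.
bacb: 2b undefined. 2b->0: no, cbbb/bacb meet in 0. 2b->1: ok.
cacc: 2c undefined. 2c->0: no, cbbb/cacc meet in 0. 2c->1: ok.
All examples now run through 3 states with every (state, symbol) defined. Accept strings end in {0}, Reject strings end in {1,2}; accept={0}.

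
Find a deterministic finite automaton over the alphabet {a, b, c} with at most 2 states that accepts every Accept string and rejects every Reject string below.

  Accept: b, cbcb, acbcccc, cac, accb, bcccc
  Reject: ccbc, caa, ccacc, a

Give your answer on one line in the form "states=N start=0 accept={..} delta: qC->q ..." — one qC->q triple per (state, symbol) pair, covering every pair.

states=2 start=0 accept={1} delta: 0a->0 0b->1 0c->1 1a->0 1b->1 1c->0

State merging on the prefix tree: take the shortest (then alphabetical) example prefix whose next move is undefined and point that move at state 0, else 1, else 2, ...; a target is out if some Accept/Reject pair would then sit in one state with the same input left (inseparable). If every existing state is out, open a new one.
a: 0a undefined. 0a->0: ok.
b: 0b undefined. 0b->0: no, b/a meet in 0. Open state 1: 0b->1.
c: 0c undefined. 0c->0: no, cac/caa meet in 0. 0c->1: ok.
bc: 1c undefined. 1c->0: ok.
ca: 1a undefined. 1a->0: ok.
cb: 1b undefined. 1b->0: no, cbcb/ccbc meet in 0. 1b->1: ok.
All examples now run through 2 states with every (state, symbol) defined. Accept strings end in {1}, Reject strings end in {0}; accept={1}.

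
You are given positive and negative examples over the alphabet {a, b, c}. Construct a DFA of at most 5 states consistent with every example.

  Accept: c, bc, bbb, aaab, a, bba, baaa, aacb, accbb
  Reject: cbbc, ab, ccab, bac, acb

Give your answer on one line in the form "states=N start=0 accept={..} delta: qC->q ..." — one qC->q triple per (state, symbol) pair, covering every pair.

Grow the machine one transition at a time. Run the examples from 0; the earliest place one falls off (shortest prefix, ties alphabetical) gets sent to the lowest-numbered state that keeps every Accept/Reject pair distinguishable — a pair clashes when both reach the same state with identical unread suffix — and to a fresh state only if none does.
a: 0a undefined. 0a->0: no, aaab/ab meet in 0 with "b" left. Open state 1: 0a->1.
b: 0b undefined. 0b->0: ok.
c: 0c undefined. 0c->0: no, c/cbbc meet in 0. 0c->1: ok.
aa: 1a undefined. 1a->0: no, aaab/ab meet in 1 with "b" left. 1a->1: no, aaab/ab meet in 1 with "b" left. Open state 2: 1a->2.
ab: 1b undefined. 1b->0: no, c/cbbc meet in 1. 1b->1: no, c/ab meet in 1. 1b->2: ok.
ac: 1c undefined. 1c->0: no, bbb/bac meet in 0. 1c->1: no, c/bac meet in 1. 1c->2: no, aaab/ccab meet in 2 with "ab" left. Open state 3: 1c->3.
aaa: 2a undefined. 2a->0: ok.
aac: 2c undefined. 2c->0: ok.
acb: 3b undefined. 3b->0: no, bbb/acb meet in 0. 3b->1: no, c/acb meet in 1. 3b->2: ok.
acc: 3c undefined. 3c->0: ok.
cbb: 2b undefined. 2b->0: no, c/cbbc meet in 1. 2b->1: ok.
cca: 3a undefined. 3a->0: no, bbb/ccab meet in 0. 3a->1: ok.
All examples now run through 4 states with every (state, symbol) defined. Accept strings end in {0,1}, Reject strings end in {2,3}; accept={0,1}.

states=4 start=0 accept={0,1} delta: 0a->1 0b->0 0c->1 1a->2 1b->2 1c->3 2a->0 2b->1 2c->0 3a->1 3b->2 3c->0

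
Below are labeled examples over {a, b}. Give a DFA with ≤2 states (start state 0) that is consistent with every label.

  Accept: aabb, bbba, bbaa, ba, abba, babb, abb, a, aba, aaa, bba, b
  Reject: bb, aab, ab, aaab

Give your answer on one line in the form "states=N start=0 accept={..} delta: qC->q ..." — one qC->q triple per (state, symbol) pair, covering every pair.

Grow the machine one transition at a time. Run the examples from 0; the earliest place one falls off (shortest prefix, ties alphabetical) gets sent to the lowest-numbered state that keeps every Accept/Reject pair distinguishable — a pair clashes when both reach the same state with identical unread suffix — and to a fresh state only if none does.
a: 0a undefined. 0a->0: no, aabb/bb meet in 0 with "bb" left. Open state 1: 0a->1.
b: 0b undefined. 0b->0: no, b/bb meet in 0. 0b->1: ok.
aa: 1a undefined. 1a->0: no, aabb/bb meet in 1 with "b" left. 1a->1: ok.
ab: 1b undefined. 1b->0: ok.
All examples now run through 2 states with every (state, symbol) defined. Accept strings end in {1}, Reject strings end in {0}; accept={1}.

states=2 start=0 accept={1} delta: 0a->1 0b->1 1a->1 1b->0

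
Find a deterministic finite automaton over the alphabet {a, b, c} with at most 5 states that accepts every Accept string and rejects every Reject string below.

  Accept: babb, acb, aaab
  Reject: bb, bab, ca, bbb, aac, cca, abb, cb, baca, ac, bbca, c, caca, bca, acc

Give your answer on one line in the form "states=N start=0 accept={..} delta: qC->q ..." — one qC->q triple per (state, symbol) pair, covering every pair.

states=4 start=0 accept={2} delta: 0a->1 0b->1 0c->0 1a->2 1b->0 1c->3 2a->3 2b->3 2c->0 3a->0 3b->2 3c->0

State merging on the prefix tree: take the shortest (then alphabetical) example prefix whose next move is undefined and point that move at state 0, else 1, else 2, ...; a target is out if some Accept/Reject pair would then sit in one state with the same input left (inseparable). If every existing state is out, open a new one.
a: 0a undefined. 0a->0: no, acb/cb meet in 0 with "cb" left. Open state 1: 0a->1.
b: 0b undefined. 0b->0: no, babb/abb meet in 1 with "bb" left. 0b->1: ok.
c: 0c undefined. 0c->0: ok.
aa: 1a undefined. 1a->0: no, babb/bb meet in 1 with "b" left. 1a->1: no, babb/bbb meet in 1 with "bb" left. Open state 2: 1a->2.
ab: 1b undefined. 1b->0: ok.
ac: 1c undefined. 1c->0: no, acb/ca meet in 1. 1c->1: no, acb/bb meet in 0. 1c->2: no, acb/bab meet in 2 with "b" left. Open state 3: 1c->3.
aaa: 2a undefined. 2a->0: no, aaab/ca meet in 1. 2a->1: no, aaab/bb meet in 0. 2a->2: no, aaab/bab meet in 2 with "b" left. 2a->3: ok.
aac: 2c undefined. 2c->0: ok.
acb: 3b undefined. 3b->0: no, acb/bb meet in 0. 3b->1: no, acb/ca meet in 1. 3b->2: ok.
acc: 3c undefined. 3c->0: ok.
bab: 2b undefined. 2b->0: no, babb/ca meet in 1. 2b->1: no, babb/bb meet in 0. 2b->2: no, babb/bab meet in 2. 2b->3: ok.
bca: 3a undefined. 3a->0: ok.
All examples now run through 4 states with every (state, symbol) defined. Accept strings end in {2}, Reject strings end in {0,1,3}; accept={2}.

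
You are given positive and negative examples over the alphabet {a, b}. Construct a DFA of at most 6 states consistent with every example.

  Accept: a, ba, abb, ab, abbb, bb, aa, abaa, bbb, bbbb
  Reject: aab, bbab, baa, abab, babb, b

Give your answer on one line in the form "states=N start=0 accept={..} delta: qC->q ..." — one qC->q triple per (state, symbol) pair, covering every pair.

Grow the machine one transition at a time. Run the examples from 0; the earliest place one falls off (shortest prefix, ties alphabetical) gets sent to the lowest-numbered state that keeps every Accept/Reject pair distinguishable — a pair clashes when both reach the same state with identical unread suffix — and to a fresh state only if none does.
a: 0a undefined. 0a->0: no, ab/aab meet in 0 with "b" left. Open state 1: 0a->1.
b: 0b undefined. 0b->0: no, abb/babb meet in 1 with "bb" left. 0b->1: no, a/b meet in 1. Open state 2: 0b->2.
aa: 1a undefined. 1a->0: ok.
ab: 1b undefined. 1b->0: no, abb/aab meet in 2. 1b->1: ok.
ba: 2a undefined. 2a->0: no, a/baa meet in 1. 2a->1: no, a/babb meet in 1. 2a->2: no, ba/aab meet in 2. Open state 3: 2a->3.
bb: 2b undefined. 2b->0: no, a/bbab meet in 1. 2b->1: ok.
baa: 3a undefined. 3a->0: no, aa/baa meet in 0. 3a->1: no, a/baa meet in 1. 3a->2: ok.
bab: 3b undefined. 3b->0: ok.
All examples now run through 4 states with every (state, symbol) defined. Accept strings end in {0,1,3}, Reject strings end in {2}; accept={0,1,3}.

states=4 start=0 accept={0,1,3} delta: 0a->1 0b->2 1a->0 1b->1 2a->3 2b->1 3a->2 3b->0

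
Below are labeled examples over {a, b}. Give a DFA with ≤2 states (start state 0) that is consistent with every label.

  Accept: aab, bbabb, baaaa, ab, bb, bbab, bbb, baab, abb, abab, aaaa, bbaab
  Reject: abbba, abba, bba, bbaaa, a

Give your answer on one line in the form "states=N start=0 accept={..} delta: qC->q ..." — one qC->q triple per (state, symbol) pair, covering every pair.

states=2 start=0 accept={0} delta: 0a->1 0b->0 1a->0 1b->0

Fold the examples into a partial DFA from state 0: repeatedly fix the first undefined (state, symbol) met by the shortest-then-alphabetical prefix, trying targets in increasing order and rejecting any under which an Accept and a Reject string meet in one state with the same remainder; add a state when all current targets are rejected. Accepting states are where Accept strings end.
a: 0a undefined. 0a->0: no, aaaa/a meet in 0. Open state 1: 0a->1.
b: 0b undefined. 0b->0: ok.
aa: 1a undefined. 1a->0: ok.
ab: 1b undefined. 1b->0: ok.
All examples now run through 2 states with every (state, symbol) defined. Accept strings end in {0}, Reject strings end in {1}; accept={0}.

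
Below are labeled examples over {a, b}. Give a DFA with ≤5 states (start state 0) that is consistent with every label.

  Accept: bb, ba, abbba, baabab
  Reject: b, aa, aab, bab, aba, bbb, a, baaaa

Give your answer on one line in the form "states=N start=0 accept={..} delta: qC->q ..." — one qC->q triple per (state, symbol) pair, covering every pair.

states=5 start=0 accept={3,4} delta: 0a->1 0b->2 1a->0 1b->0 2a->3 2b->3 3a->4 3b->0 4a->0 4b->3

State merging on the prefix tree: take the shortest (then alphabetical) example prefix whose next move is undefined and point that move at state 0, else 1, else 2, ...; a target is out if some Accept/Reject pair would then sit in one state with the same input left (inseparable). If every existing state is out, open a new one.
a: 0a undefined. 0a->0: no, ba/aba meet in 0 with "ba" left. Open state 1: 0a->1.
b: 0b undefined. 0b->0: no, bb/b meet in 0. 0b->1: no, ba/aa meet in 1 with "a" left. Open state 2: 0b->2.
aa: 1a undefined. 1a->0: ok.
ab: 1b undefined. 1b->0: ok.
ba: 2a undefined. 2a->0: no, ba/aa meet in 0. 2a->1: no, ba/aba meet in 1. 2a->2: no, bb/bab meet in 2 with "b" left. Open state 3: 2a->3.
bb: 2b undefined. 2b->0: no, bb/aa meet in 0. 2b->1: no, bb/aba meet in 1. 2b->2: no, bb/b meet in 2. 2b->3: ok.
baa: 3a undefined. 3a->0: no, abbba/aa meet in 0. 3a->1: no, abbba/aba meet in 1. 3a->2: no, abbba/b meet in 2. 3a->3: no, bb/baaaa meet in 3. Open state 4: 3a->4.
bab: 3b undefined. 3b->0: ok.
baaa: 4a undefined. 4a->0: ok.
baab: 4b undefined. 4b->0: no, baabab/aa meet in 0. 4b->1: no, baabab/b meet in 2. 4b->2: no, baabab/aa meet in 0. 4b->3: ok.
All examples now run through 5 states with every (state, symbol) defined. Accept strings end in {3,4}, Reject strings end in {0,1,2}; accept={3,4}.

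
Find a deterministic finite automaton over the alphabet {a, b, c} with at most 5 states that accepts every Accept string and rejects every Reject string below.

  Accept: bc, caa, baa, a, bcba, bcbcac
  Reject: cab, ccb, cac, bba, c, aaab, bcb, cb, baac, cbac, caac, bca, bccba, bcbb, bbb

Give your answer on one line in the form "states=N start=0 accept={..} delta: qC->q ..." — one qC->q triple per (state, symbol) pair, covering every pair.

states=4 start=0 accept={0,3} delta: 0a->0 0b->1 0c->1 1a->0 1b->2 1c->3 2a->2 2b->1 2c->1 3a->1 3b->1 3c->1

Fold the examples into a partial DFA from state 0: repeatedly fix the first undefined (state, symbol) met by the shortest-then-alphabetical prefix, trying targets in increasing order and rejecting any under which an Accept and a Reject string meet in one state with the same remainder; add a state when all current targets are rejected. Accepting states are where Accept strings end.
a: 0a undefined. 0a->0: ok.
b: 0b undefined. 0b->0: no, bc/c meet in 0 with "c" left. Open state 1: 0b->1.
c: 0c undefined. 0c->0: no, caa/cac meet in 0. 0c->1: ok.
ba: 1a undefined. 1a->0: ok.
bb: 1b undefined. 1b->0: no, caa/bba meet in 0. 1b->1: no, caa/bba meet in 0. Open state 2: 1b->2.
bc: 1c undefined. 1c->0: no, bc/bca meet in 0. 1c->1: no, bc/cab meet in 1. 1c->2: no, bc/cb meet in 2. Open state 3: 1c->3.
bba: 2a undefined. 2a->0: no, caa/bba meet in 0. 2a->1: no, bc/cbac meet in 3. 2a->2: ok.
bbb: 2b undefined. 2b->0: no, caa/bbb meet in 0. 2b->1: ok.
bca: 3a undefined. 3a->0: no, caa/bca meet in 0. 3a->1: ok.
bcb: 3b undefined. 3b->0: no, caa/ccb meet in 0. 3b->1: ok.
bcc: 3c undefined. 3c->0: no, caa/bccba meet in 0. 3c->1: ok.
cbac: 2c undefined. 2c->0: no, caa/cbac meet in 0. 2c->1: ok.
All examples now run through 4 states with every (state, symbol) defined. Accept strings end in {0,3}, Reject strings end in {1,2}; accept={0,3}.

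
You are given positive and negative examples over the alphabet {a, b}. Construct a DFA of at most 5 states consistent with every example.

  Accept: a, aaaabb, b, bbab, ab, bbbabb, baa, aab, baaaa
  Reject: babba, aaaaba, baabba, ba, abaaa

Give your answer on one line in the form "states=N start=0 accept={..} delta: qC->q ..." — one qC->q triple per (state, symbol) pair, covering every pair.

Grow the machine one transition at a time. Run the examples from 0; the earliest place one falls off (shortest prefix, ties alphabetical) gets sent to the lowest-numbered state that keeps every Accept/Reject pair distinguishable — a pair clashes when both reach the same state with identical unread suffix — and to a fresh state only if none does.
a: 0a undefined. 0a->0: ok.
b: 0b undefined. 0b->0: no, a/babba meet in 0. Open state 1: 0b->1.
ba: 1a undefined. 1a->0: no, a/aaaaba meet in 0. 1a->1: no, b/aaaaba meet in 1. Open state 2: 1a->2.
bb: 1b undefined. 1b->0: ok.
baa: 2a undefined. 2a->0: no, a/baabba meet in 0. 2a->1: ok.
bab: 2b undefined. 2b->0: ok.
All examples now run through 3 states with every (state, symbol) defined. Accept strings end in {0,1}, Reject strings end in {2}; accept={0,1}.

states=3 start=0 accept={0,1} delta: 0a->0 0b->1 1a->2 1b->0 2a->1 2b->0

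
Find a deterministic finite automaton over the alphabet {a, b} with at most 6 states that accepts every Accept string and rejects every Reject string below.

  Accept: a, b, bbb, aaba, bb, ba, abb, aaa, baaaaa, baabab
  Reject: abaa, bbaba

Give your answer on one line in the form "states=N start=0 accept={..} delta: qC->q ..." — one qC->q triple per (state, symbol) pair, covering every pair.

State merging on the prefix tree: take the shortest (then alphabetical) example prefix whose next move is undefined and point that move at state 0, else 1, else 2, ...; a target is out if some Accept/Reject pair would then sit in one state with the same input left (inseparable). If every existing state is out, open a new one.
a: 0a undefined. 0a->0: ok.
b: 0b undefined. 0b->0: no, a/abaa meet in 0. Open state 1: 0b->1.
ba: 1a undefined. 1a->0: no, a/abaa meet in 0. 1a->1: no, b/abaa meet in 1. Open state 2: 1a->2.
bb: 1b undefined. 1b->0: no, aaba/bbaba meet in 2. 1b->1: ok.
baa: 2a undefined. 2a->0: no, a/abaa meet in 0. 2a->1: no, b/abaa meet in 1. 2a->2: no, aaba/abaa meet in 2. Open state 3: 2a->3.
baaa: 3a undefined. 3a->0: ok.
baab: 3b undefined. 3b->0: ok.
bbab: 2b undefined. 2b->0: no, a/bbaba meet in 0. 2b->1: no, aaba/bbaba meet in 2. 2b->2: ok.
All examples now run through 4 states with every (state, symbol) defined. Accept strings end in {0,1,2}, Reject strings end in {3}; accept={0,1,2}.

states=4 start=0 accept={0,1,2} delta: 0a->0 0b->1 1a->2 1b->1 2a->3 2b->2 3a->0 3b->0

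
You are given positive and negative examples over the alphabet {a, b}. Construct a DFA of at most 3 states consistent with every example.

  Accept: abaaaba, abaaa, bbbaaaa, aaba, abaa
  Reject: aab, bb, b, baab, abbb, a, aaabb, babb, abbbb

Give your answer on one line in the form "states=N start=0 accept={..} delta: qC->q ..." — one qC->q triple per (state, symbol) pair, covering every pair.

states=3 start=0 accept={2} delta: 0a->0 0b->1 1a->2 1b->0 2a->2 2b->1

Fold the examples into a partial DFA from state 0: repeatedly fix the first undefined (state, symbol) met by the shortest-then-alphabetical prefix, trying targets in increasing order and rejecting any under which an Accept and a Reject string meet in one state with the same remainder; add a state when all current targets are rejected. Accepting states are where Accept strings end.
a: 0a undefined. 0a->0: ok.
b: 0b undefined. 0b->0: no, abaaaba/aab meet in 0. Open state 1: 0b->1.
ba: 1a undefined. 1a->0: no, abaaaba/a meet in 0. 1a->1: no, abaaa/aab meet in 1. Open state 2: 1a->2.
bb: 1b undefined. 1b->0: ok.
baa: 2a undefined. 2a->0: no, abaaa/bb meet in 0. 2a->1: no, bbbaaaa/aab meet in 1. 2a->2: ok.
bab: 2b undefined. 2b->0: no, abaaaba/bb meet in 0. 2b->1: ok.
All examples now run through 3 states with every (state, symbol) defined. Accept strings end in {2}, Reject strings end in {0,1}; accept={2}.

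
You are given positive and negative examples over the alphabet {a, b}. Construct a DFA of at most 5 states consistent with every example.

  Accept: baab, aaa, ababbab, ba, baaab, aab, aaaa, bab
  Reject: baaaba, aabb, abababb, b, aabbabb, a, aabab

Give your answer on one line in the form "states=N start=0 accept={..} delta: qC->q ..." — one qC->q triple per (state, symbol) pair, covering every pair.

states=4 start=0 accept={2,3} delta: 0a->1 0b->1 1a->2 1b->0 2a->2 2b->3 3a->0 3b->0

Fold the examples into a partial DFA from state 0: repeatedly fix the first undefined (state, symbol) met by the shortest-then-alphabetical prefix, trying targets in increasing order and rejecting any under which an Accept and a Reject string meet in one state with the same remainder; add a state when all current targets are rejected. Accepting states are where Accept strings end.
a: 0a undefined. 0a->0: no, aaa/a meet in 0. Open state 1: 0a->1.
b: 0b undefined. 0b->0: no, ba/a meet in 1. 0b->1: ok.
aa: 1a undefined. 1a->0: no, baab/aabb meet in 1 with "b" left. 1a->1: no, aaa/b meet in 1. Open state 2: 1a->2.
ab: 1b undefined. 1b->0: ok.
aaa: 2a undefined. 2a->0: no, baab/baaaba meet in 1. 2a->1: no, aaa/abababb meet in 1. 2a->2: ok.
aab: 2b undefined. 2b->0: no, baab/aabab meet in 0. 2b->1: no, baab/abababb meet in 1. 2b->2: no, baab/baaaba meet in 2. Open state 3: 2b->3.
aaba: 3a undefined. 3a->0: ok.
aabb: 3b undefined. 3b->0: ok.
All examples now run through 4 states with every (state, symbol) defined. Accept strings end in {2,3}, Reject strings end in {0,1}; accept={2,3}.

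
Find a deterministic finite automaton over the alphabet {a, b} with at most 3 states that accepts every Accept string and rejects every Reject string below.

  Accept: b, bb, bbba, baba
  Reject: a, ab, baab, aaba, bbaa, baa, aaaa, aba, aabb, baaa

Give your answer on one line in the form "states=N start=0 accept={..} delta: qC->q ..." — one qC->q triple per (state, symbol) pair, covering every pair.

states=3 start=0 accept={0,2} delta: 0a->1 0b->2 1a->1 1b->1 2a->0 2b->0

Grow the machine one transition at a time. Run the examples from 0; the earliest place one falls off (shortest prefix, ties alphabetical) gets sent to the lowest-numbered state that keeps every Accept/Reject pair distinguishable — a pair clashes when both reach the same state with identical unread suffix — and to a fresh state only if none does.
a: 0a undefined. 0a->0: no, b/ab meet in 0 with "b" left. Open state 1: 0a->1.
b: 0b undefined. 0b->0: no, bbba/a meet in 1. 0b->1: no, b/a meet in 1. Open state 2: 0b->2.
aa: 1a undefined. 1a->0: no, bb/aabb meet in 2 with "b" left. 1a->1: ok.
ab: 1b undefined. 1b->0: no, b/aabb meet in 2. 1b->1: ok.
ba: 2a undefined. 2a->0: ok.
bb: 2b undefined. 2b->0: ok.
All examples now run through 3 states with every (state, symbol) defined. Accept strings end in {0,2}, Reject strings end in {1}; accept={0,2}.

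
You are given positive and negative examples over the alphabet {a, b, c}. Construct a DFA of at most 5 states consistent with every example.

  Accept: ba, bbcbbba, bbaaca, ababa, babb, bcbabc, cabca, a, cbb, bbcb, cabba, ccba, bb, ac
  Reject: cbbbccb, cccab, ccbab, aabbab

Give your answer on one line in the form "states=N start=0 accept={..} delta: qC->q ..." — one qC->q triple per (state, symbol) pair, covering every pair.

states=3 start=0 accept={0,2} delta: 0a->0 0b->1 0c->0 1a->0 1b->2 1c->0 2a->0 2b->0 2c->1

Grow the machine one transition at a time. Run the examples from 0; the earliest place one falls off (shortest prefix, ties alphabetical) gets sent to the lowest-numbered state that keeps every Accept/Reject pair distinguishable — a pair clashes when both reach the same state with identical unread suffix — and to a fresh state only if none does.
a: 0a undefined. 0a->0: ok.
b: 0b undefined. 0b->0: no, ba/aabbab meet in 0. Open state 1: 0b->1.
c: 0c undefined. 0c->0: ok.
ba: 1a undefined. 1a->0: ok.
bb: 1b undefined. 1b->0: no, bbcb/cccab meet in 1. 1b->1: no, babb/cccab meet in 1. Open state 2: 1b->2.
bc: 1c undefined. 1c->0: ok.
bba: 2a undefined. 2a->0: ok.
bbc: 2c undefined. 2c->0: no, bbcb/cccab meet in 1. 2c->1: ok.
cbbb: 2b undefined. 2b->0: ok.
All examples now run through 3 states with every (state, symbol) defined. Accept strings end in {0,2}, Reject strings end in {1}; accept={0,2}.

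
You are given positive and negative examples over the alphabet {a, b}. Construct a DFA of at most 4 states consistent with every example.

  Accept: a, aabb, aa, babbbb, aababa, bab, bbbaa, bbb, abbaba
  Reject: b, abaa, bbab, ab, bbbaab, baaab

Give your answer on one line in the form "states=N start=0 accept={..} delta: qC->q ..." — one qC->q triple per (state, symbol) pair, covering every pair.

Fold the examples into a partial DFA from state 0: repeatedly fix the first undefined (state, symbol) met by the shortest-then-alphabetical prefix, trying targets in increasing order and rejecting any under which an Accept and a Reject string meet in one state with the same remainder; add a state when all current targets are rejected. Accepting states are where Accept strings end.
a: 0a undefined. 0a->0: ok.
b: 0b undefined. 0b->0: no, a/b meet in 0. Open state 1: 0b->1.
ba: 1a undefined. 1a->0: no, a/abaa meet in 0. 1a->1: no, aabb/baaab meet in 1 with "b" left. Open state 2: 1a->2.
bb: 1b undefined. 1b->0: no, bbbaa/abaa meet in 2 with "a" left. 1b->1: no, aabb/b meet in 1. 1b->2: ok.
baa: 2a undefined. 2a->0: no, a/abaa meet in 0. 2a->1: no, aabb/bbab meet in 2. 2a->2: no, aabb/abaa meet in 2. Open state 3: 2a->3.
bab: 2b undefined. 2b->0: ok.
baaa: 3a undefined. 3a->0: ok.
bbab: 3b undefined. 3b->0: no, a/bbab meet in 0. 3b->1: ok.
All examples now run through 4 states with every (state, symbol) defined. Accept strings end in {0,2}, Reject strings end in {1,3}; accept={0,2}.

states=4 start=0 accept={0,2} delta: 0a->0 0b->1 1a->2 1b->2 2a->3 2b->0 3a->0 3b->1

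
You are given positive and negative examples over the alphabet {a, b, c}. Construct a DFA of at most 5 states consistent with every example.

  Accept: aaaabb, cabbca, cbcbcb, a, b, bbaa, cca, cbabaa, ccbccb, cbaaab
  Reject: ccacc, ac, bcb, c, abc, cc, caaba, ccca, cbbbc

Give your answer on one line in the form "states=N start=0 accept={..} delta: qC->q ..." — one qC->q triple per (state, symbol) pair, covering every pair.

states=5 start=0 accept={0,4} delta: 0a->0 0b->0 0c->1 1a->1 1b->2 1c->3 2a->2 2b->4 2c->2 3a->0 3b->0 3c->1 4a->0 4b->0 4c->0

Grow the machine one transition at a time. Run the examples from 0; the earliest place one falls off (shortest prefix, ties alphabetical) gets sent to the lowest-numbered state that keeps every Accept/Reject pair distinguishable — a pair clashes when both reach the same state with identical unread suffix — and to a fresh state only if none does.
a: 0a undefined. 0a->0: ok.
b: 0b undefined. 0b->0: ok.
c: 0c undefined. 0c->0: no, aaaabb/ccacc meet in 0. Open state 1: 0c->1.
ca: 1a undefined. 1a->0: no, aaaabb/caaba meet in 0. 1a->1: ok.
cb: 1b undefined. 1b->0: no, aaaabb/bcb meet in 0. 1b->1: no, cbabaa/ac meet in 1. Open state 2: 1b->2.
cc: 1c undefined. 1c->0: no, aaaabb/ccacc meet in 0. 1c->1: no, cca/ccacc meet in 1. 1c->2: no, cca/caaba meet in 2 with "a" left. Open state 3: 1c->3.
cba: 2a undefined. 2a->0: no, aaaabb/caaba meet in 0. 2a->1: no, cbabaa/ac meet in 1. 2a->2: ok.
cbb: 2b undefined. 2b->0: no, cabbca/ac meet in 1. 2b->1: no, cbabaa/ac meet in 1. 2b->2: no, cbabaa/bcb meet in 2. 2b->3: no, cabbca/ccca meet in 3 with "ca" left. Open state 4: 2b->4.
cbc: 2c undefined. 2c->0: no, cbcbcb/bcb meet in 2. 2c->1: no, cbcbcb/bcb meet in 2. 2c->2: ok.
cca: 3a undefined. 3a->0: ok.
ccb: 3b undefined. 3b->0: ok.
ccc: 3c undefined. 3c->0: no, aaaabb/ccca meet in 0. 3c->1: ok.
cbbb: 4b undefined. 4b->0: ok.
cabbc: 4c undefined. 4c->0: ok.
cbaba: 4a undefined. 4a->0: ok.
All examples now run through 5 states with every (state, symbol) defined. Accept strings end in {0,4}, Reject strings end in {1,2,3}; accept={0,4}.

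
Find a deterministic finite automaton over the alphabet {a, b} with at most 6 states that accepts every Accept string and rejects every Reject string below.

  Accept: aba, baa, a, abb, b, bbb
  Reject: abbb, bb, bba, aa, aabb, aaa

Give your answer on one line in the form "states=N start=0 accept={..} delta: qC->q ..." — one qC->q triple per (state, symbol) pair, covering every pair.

Grow the machine one transition at a time. Run the examples from 0; the earliest place one falls off (shortest prefix, ties alphabetical) gets sent to the lowest-numbered state that keeps every Accept/Reject pair distinguishable — a pair clashes when both reach the same state with identical unread suffix — and to a fresh state only if none does.
a: 0a undefined. 0a->0: no, a/aa meet in 0. Open state 1: 0a->1.
b: 0b undefined. 0b->0: no, baa/aa meet in 1 with "a" left. 0b->1: no, aba/bba meet in 1 with "ba" left. Open state 2: 0b->2.
aa: 1a undefined. 1a->0: no, a/aaa meet in 1. 1a->1: no, a/aa meet in 1. 1a->2: no, b/aa meet in 2. Open state 3: 1a->3.
ab: 1b undefined. 1b->0: ok.
ba: 2a undefined. 2a->0: ok.
bb: 2b undefined. 2b->0: no, aba/bba meet in 1. 2b->1: no, aba/abbb meet in 1. 2b->2: no, abb/abbb meet in 2. 2b->3: ok.
aaa: 3a undefined. 3a->0: ok.
aab: 3b undefined. 3b->0: no, abb/aabb meet in 2. 3b->1: ok.
All examples now run through 4 states with every (state, symbol) defined. Accept strings end in {1,2}, Reject strings end in {0,3}; accept={1,2}.

states=4 start=0 accept={1,2} delta: 0a->1 0b->2 1a->3 1b->0 2a->0 2b->3 3a->0 3b->1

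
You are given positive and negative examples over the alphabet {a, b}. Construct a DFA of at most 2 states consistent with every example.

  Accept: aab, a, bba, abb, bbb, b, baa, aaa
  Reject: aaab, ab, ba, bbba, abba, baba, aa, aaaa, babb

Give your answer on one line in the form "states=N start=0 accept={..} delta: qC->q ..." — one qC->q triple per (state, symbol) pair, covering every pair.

Grow the machine one transition at a time. Run the examples from 0; the earliest place one falls off (shortest prefix, ties alphabetical) gets sent to the lowest-numbered state that keeps every Accept/Reject pair distinguishable — a pair clashes when both reach the same state with identical unread suffix — and to a fresh state only if none does.
a: 0a undefined. 0a->0: no, aab/aaab meet in 0 with "b" left. Open state 1: 0a->1.
b: 0b undefined. 0b->0: no, a/ba meet in 1. 0b->1: ok.
aa: 1a undefined. 1a->0: ok.
ab: 1b undefined. 1b->0: ok.
All examples now run through 2 states with every (state, symbol) defined. Accept strings end in {1}, Reject strings end in {0}; accept={1}.

states=2 start=0 accept={1} delta: 0a->1 0b->1 1a->0 1b->0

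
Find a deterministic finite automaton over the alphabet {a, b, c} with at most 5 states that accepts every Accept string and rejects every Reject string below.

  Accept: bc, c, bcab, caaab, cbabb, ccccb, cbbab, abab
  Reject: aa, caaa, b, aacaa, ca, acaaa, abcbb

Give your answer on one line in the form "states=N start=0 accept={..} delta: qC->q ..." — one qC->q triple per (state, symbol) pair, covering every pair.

states=3 start=0 accept={2} delta: 0a->0 0b->1 0c->2 1a->1 1b->2 1c->2 2a->1 2b->0 2c->1

Fold the examples into a partial DFA from state 0: repeatedly fix the first undefined (state, symbol) met by the shortest-then-alphabetical prefix, trying targets in increasing order and rejecting any under which an Accept and a Reject string meet in one state with the same remainder; add a state when all current targets are rejected. Accepting states are where Accept strings end.
a: 0a undefined. 0a->0: ok.
b: 0b undefined. 0b->0: no, abab/aa meet in 0. Open state 1: 0b->1.
c: 0c undefined. 0c->0: no, c/aa meet in 0. 0c->1: no, c/b meet in 1. Open state 2: 0c->2.
bc: 1c undefined. 1c->0: no, bc/aa meet in 0. 1c->1: no, bc/b meet in 1. 1c->2: ok.
ca: 2a undefined. 2a->0: no, bcab/b meet in 1. 2a->1: ok.
cb: 2b undefined. 2b->0: ok.
cc: 2c undefined. 2c->0: no, ccccb/b meet in 1. 2c->1: ok.
aba: 1a undefined. 1a->0: no, caaab/b meet in 1. 1a->1: ok.
abab: 1b undefined. 1b->0: no, bcab/aa meet in 0. 1b->1: no, bcab/caaa meet in 1. 1b->2: ok.
All examples now run through 3 states with every (state, symbol) defined. Accept strings end in {2}, Reject strings end in {0,1}; accept={2}.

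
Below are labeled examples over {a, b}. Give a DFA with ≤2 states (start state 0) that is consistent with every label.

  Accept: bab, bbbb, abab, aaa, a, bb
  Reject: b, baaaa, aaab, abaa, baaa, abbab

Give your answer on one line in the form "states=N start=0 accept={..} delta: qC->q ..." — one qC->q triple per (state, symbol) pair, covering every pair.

Fold the examples into a partial DFA from state 0: repeatedly fix the first undefined (state, symbol) met by the shortest-then-alphabetical prefix, trying targets in increasing order and rejecting any under which an Accept and a Reject string meet in one state with the same remainder; add a state when all current targets are rejected. Accepting states are where Accept strings end.
a: 0a undefined. 0a->0: ok.
b: 0b undefined. 0b->0: no, bab/b meet in 0. Open state 1: 0b->1.
ba: 1a undefined. 1a->0: no, bab/b meet in 1. 1a->1: ok.
bb: 1b undefined. 1b->0: ok.
All examples now run through 2 states with every (state, symbol) defined. Accept strings end in {0}, Reject strings end in {1}; accept={0}.

states=2 start=0 accept={0} delta: 0a->0 0b->1 1a->1 1b->0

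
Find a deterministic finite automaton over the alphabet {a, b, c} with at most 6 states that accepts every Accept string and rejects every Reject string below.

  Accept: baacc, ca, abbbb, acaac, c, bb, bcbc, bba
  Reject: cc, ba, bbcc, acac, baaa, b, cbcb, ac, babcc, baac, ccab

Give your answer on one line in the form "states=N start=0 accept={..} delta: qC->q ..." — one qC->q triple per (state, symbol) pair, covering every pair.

states=5 start=0 accept={0,2} delta: 0a->1 0b->1 0c->2 1a->1 1b->2 1c->3 2a->0 2b->2 2c->4 3a->2 3b->0 3c->0 4a->0 4b->1 4c->1

Grow the machine one transition at a time. Run the examples from 0; the earliest place one falls off (shortest prefix, ties alphabetical) gets sent to the lowest-numbered state that keeps every Accept/Reject pair distinguishable — a pair clashes when both reach the same state with identical unread suffix — and to a fresh state only if none does.
a: 0a undefined. 0a->0: no, c/ac meet in 0 with "c" left. Open state 1: 0a->1.
b: 0b undefined. 0b->0: no, bb/b meet in 0. 0b->1: ok.
c: 0c undefined. 0c->0: no, ca/b meet in 1. 0c->1: no, ca/ba meet in 1 with "a" left. Open state 2: 0c->2.
ab: 1b undefined. 1b->0: no, abbbb/b meet in 1. 1b->1: no, abbbb/b meet in 1. 1b->2: ok.
ac: 1c undefined. 1c->0: no, bcbc/acac meet in 0. 1c->1: no, acaac/baac meet in 1 with "aac" left. 1c->2: no, c/ac meet in 2. Open state 3: 1c->3.
ba: 1a undefined. 1a->0: no, baacc/babcc meet in 3 with "c" left. 1a->1: ok.
ca: 2a undefined. 2a->0: ok.
cb: 2b undefined. 2b->0: no, ca/cbcb meet in 0. 2b->1: no, abbbb/ba meet in 1. 2b->2: ok.
cc: 2c undefined. 2c->0: no, ca/cc meet in 0. 2c->1: no, abbbb/cbcb meet in 2. 2c->2: no, abbbb/cc meet in 2. 2c->3: no, baacc/bbcc meet in 3 with "c" left. Open state 4: 2c->4.
aca: 3a undefined. 3a->0: no, abbbb/acac meet in 2. 3a->1: no, acaac/acac meet in 3. 3a->2: ok.
bcb: 3b undefined. 3b->0: ok.
cca: 4a undefined. 4a->0: ok.
bbcc: 4c undefined. 4c->0: no, ca/bbcc meet in 0. 4c->1: ok.
cbcb: 4b undefined. 4b->0: no, ca/cbcb meet in 0. 4b->1: ok.
baacc: 3c undefined. 3c->0: ok.
All examples now run through 5 states with every (state, symbol) defined. Accept strings end in {0,2}, Reject strings end in {1,3,4}; accept={0,2}.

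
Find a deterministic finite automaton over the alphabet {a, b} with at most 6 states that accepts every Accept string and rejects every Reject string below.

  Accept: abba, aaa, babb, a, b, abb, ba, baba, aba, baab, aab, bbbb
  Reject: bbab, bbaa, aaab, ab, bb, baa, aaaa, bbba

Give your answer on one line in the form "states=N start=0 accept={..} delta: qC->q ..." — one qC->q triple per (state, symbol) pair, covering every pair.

states=5 start=0 accept={1,2} delta: 0a->1 0b->2 1a->0 1b->0 2a->1 2b->3 3a->1 3b->4 4a->0 4b->1

Fold the examples into a partial DFA from state 0: repeatedly fix the first undefined (state, symbol) met by the shortest-then-alphabetical prefix, trying targets in increasing order and rejecting any under which an Accept and a Reject string meet in one state with the same remainder; add a state when all current targets are rejected. Accepting states are where Accept strings end.
a: 0a undefined. 0a->0: no, aaa/aaaa meet in 0. Open state 1: 0a->1.
b: 0b undefined. 0b->0: no, a/bbba meet in 1. 0b->1: no, abba/bbba meet in 1 with "bba" left. Open state 2: 0b->2.
aa: 1a undefined. 1a->0: ok.
ab: 1b undefined. 1b->0: ok.
ba: 2a undefined. 2a->0: no, abba/aaab meet in 0. 2a->1: ok.
bb: 2b undefined. 2b->0: no, abba/bbba meet in 1. 2b->1: no, abba/bbaa meet in 1. 2b->2: no, abba/bbba meet in 1. Open state 3: 2b->3.
bba: 3a undefined. 3a->0: no, abba/bbaa meet in 1. 3a->1: ok.
bbb: 3b undefined. 3b->0: no, abba/bbba meet in 1. 3b->1: no, bbbb/bbab meet in 0. 3b->2: no, abba/bbba meet in 1. 3b->3: no, abba/bbba meet in 1. Open state 4: 3b->4.
bbba: 4a undefined. 4a->0: ok.
bbbb: 4b undefined. 4b->0: no, bbbb/bbab meet in 0. 4b->1: ok.
All examples now run through 5 states with every (state, symbol) defined. Accept strings end in {1,2}, Reject strings end in {0,3}; accept={1,2}.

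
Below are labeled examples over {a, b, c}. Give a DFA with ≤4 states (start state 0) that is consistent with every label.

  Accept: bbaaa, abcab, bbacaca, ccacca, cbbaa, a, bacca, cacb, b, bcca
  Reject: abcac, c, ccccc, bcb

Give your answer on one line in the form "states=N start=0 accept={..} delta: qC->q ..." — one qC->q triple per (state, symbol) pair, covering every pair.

Grow the machine one transition at a time. Run the examples from 0; the earliest place one falls off (shortest prefix, ties alphabetical) gets sent to the lowest-numbered state that keeps every Accept/Reject pair distinguishable — a pair clashes when both reach the same state with identical unread suffix — and to a fresh state only if none does.
a: 0a undefined. 0a->0: ok.
b: 0b undefined. 0b->0: ok.
c: 0c undefined. 0c->0: no, bbaaa/abcac meet in 0. Open state 1: 0c->1.
ca: 1a undefined. 1a->0: no, cacb/bcb meet in 1 with "b" left. 1a->1: no, abcab/bcb meet in 1 with "b" left. Open state 2: 1a->2.
cb: 1b undefined. 1b->0: no, bbaaa/bcb meet in 0. 1b->1: ok.
cc: 1c undefined. 1c->0: ok.
cac: 2c undefined. 2c->0: no, bbaaa/abcac meet in 0. 2c->1: no, cacb/abcac meet in 1. 2c->2: ok.
cacb: 2b undefined. 2b->0: ok.
cbbaa: 2a undefined. 2a->0: ok.
All examples now run through 3 states with every (state, symbol) defined. Accept strings end in {0}, Reject strings end in {1,2}; accept={0}.

states=3 start=0 accept={0} delta: 0a->0 0b->0 0c->1 1a->2 1b->1 1c->0 2a->0 2b->0 2c->2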